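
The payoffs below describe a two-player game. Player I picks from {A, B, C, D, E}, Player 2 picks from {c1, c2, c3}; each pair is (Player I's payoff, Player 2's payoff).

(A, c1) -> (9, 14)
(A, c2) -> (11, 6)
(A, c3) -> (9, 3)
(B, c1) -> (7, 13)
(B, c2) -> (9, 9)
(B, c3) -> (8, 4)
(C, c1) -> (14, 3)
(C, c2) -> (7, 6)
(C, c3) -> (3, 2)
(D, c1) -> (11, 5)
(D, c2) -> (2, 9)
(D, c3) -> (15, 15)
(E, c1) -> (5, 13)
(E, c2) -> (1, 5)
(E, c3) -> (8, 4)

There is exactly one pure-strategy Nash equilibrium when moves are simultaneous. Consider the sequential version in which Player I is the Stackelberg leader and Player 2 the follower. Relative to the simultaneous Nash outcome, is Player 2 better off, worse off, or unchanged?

unchanged

Player 2 best-responds to each possible Player I move:
- A: Player 2 compares 14, 6, 3 and picks c1; Player I would get 9.
- B: Player 2 compares 13, 9, 4 and picks c1; Player I would get 7.
- C: Player 2 compares 3, 6, 2 and picks c2; Player I would get 7.
- D: Player 2 compares 5, 9, 15 and picks c3; Player I would get 15.
- E: Player 2 compares 13, 5, 4 and picks c1; Player I would get 5.
Player I's induced payoffs are 9, 7, 7, 15, 5, so Player I commits to D. Subgame-perfect outcome: (D, c3) with payoffs (15, 15).
Now find the simultaneous Nash equilibrium.
Player I's best replies: c1→C; c2→A; c3→D.
Player 2's best replies: A→c1; B→c1; C→c2; D→c3; E→c1.
The unique mutual best reply is (D, c3), giving (15, 15).
Player 2 earns 15 sequentially versus 15 at the Nash outcome: unchanged.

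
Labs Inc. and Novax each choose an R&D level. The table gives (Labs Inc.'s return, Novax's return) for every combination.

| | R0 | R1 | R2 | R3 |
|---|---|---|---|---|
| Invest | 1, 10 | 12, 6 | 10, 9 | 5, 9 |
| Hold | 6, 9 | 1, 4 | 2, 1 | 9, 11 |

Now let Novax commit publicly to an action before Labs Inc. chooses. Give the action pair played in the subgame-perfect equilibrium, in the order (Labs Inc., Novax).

(Hold, R3)

Solve by backward induction (Novax leads).
- R0 → Labs Inc. plays Hold (best of 1, 6); Novax gets 9.
- R1 → Labs Inc. plays Invest (best of 12, 1); Novax gets 6.
- R2 → Labs Inc. plays Invest (best of 10, 2); Novax gets 9.
- R3 → Labs Inc. plays Hold (best of 5, 9); Novax gets 11.
Novax's induced payoffs are 9, 6, 9, 11, so Novax commits to R3. Subgame-perfect outcome: (Hold, R3) with payoffs (9, 11).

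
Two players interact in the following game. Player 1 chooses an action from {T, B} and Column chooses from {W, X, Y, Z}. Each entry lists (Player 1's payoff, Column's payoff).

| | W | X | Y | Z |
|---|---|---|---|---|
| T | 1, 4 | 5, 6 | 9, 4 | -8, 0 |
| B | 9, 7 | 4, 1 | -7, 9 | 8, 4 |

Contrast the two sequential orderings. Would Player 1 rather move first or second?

second

If Player 1 leads: Column's best replies are T→X, B→Y; Player 1's induced payoffs 5, -7; outcome (T, X), payoffs (5, 6).
If Column leads: Player 1's best replies are W→B, X→T, Y→T, Z→B; Column's induced payoffs 7, 6, 4, 4; outcome (B, W), payoffs (9, 7).
Player 1 gets 5 moving first and 9 moving second, so Player 1 prefers to move second.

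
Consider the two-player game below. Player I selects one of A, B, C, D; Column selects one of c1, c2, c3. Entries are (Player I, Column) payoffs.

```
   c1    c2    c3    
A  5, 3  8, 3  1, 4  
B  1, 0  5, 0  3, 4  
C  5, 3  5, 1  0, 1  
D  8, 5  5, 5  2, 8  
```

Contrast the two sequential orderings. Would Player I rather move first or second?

If Player I leads: Column's best replies are A→c3, B→c3, C→c1, D→c3; Player I's induced payoffs 1, 3, 5, 2; outcome (C, c1), payoffs (5, 3).
If Column leads: Player I's best replies are c1→D, c2→A, c3→B; Column's induced payoffs 5, 3, 4; outcome (D, c1), payoffs (8, 5).
Player I gets 5 moving first and 8 moving second, so Player I prefers to move second.

second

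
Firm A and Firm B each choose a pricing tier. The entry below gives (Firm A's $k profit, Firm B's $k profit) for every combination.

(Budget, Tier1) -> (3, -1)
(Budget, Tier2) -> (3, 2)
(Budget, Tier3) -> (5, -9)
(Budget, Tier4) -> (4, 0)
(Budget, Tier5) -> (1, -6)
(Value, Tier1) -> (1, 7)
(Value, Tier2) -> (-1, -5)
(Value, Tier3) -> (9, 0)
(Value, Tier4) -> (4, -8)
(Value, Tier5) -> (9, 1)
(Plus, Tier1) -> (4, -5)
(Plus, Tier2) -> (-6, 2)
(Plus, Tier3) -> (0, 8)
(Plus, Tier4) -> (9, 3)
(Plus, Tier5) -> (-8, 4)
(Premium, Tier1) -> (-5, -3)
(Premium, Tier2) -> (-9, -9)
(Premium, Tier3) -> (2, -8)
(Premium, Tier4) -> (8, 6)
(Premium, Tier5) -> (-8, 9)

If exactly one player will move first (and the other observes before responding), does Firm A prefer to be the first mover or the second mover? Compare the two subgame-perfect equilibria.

If Firm A leads: Firm B's best replies are Budget→Tier2, Value→Tier1, Plus→Tier3, Premium→Tier5; Firm A's induced payoffs 3, 1, 0, -8; outcome (Budget, Tier2), payoffs (3, 2).
If Firm B leads: Firm A's best replies are Tier1→Plus, Tier2→Budget, Tier3→Value, Tier4→Plus, Tier5→Value; Firm B's induced payoffs -5, 2, 0, 3, 1; outcome (Plus, Tier4), payoffs (9, 3).
Firm A gets 3 moving first and 9 moving second, so Firm A prefers to move second.

second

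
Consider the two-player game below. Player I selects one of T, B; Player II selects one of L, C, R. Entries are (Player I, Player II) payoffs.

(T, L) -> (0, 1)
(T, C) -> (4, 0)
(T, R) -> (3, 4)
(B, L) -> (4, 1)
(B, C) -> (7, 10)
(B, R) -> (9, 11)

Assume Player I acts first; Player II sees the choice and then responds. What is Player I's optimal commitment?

B

Backward induction with Player I moving first.
- T → Player II plays R (best of 1, 0, 4); Player I gets 3.
- B → Player II plays R (best of 1, 10, 11); Player I gets 9.
Maximizing over 3, 9, Player I chooses B. Subgame-perfect outcome: (B, R) with payoffs (9, 11).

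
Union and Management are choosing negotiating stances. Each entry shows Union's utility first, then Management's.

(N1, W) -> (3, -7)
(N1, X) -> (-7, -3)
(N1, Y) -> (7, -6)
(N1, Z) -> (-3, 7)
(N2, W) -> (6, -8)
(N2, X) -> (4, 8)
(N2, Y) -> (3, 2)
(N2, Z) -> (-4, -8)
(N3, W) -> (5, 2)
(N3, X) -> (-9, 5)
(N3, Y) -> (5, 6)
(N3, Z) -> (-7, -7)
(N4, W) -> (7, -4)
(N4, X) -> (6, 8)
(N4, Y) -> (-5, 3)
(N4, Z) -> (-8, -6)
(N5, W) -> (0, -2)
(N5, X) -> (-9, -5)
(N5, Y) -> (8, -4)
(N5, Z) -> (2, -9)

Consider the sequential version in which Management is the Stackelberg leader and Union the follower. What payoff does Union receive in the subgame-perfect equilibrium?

Work backward from Union's decision.
- W: BR = N4, leader payoff -4.
- X: BR = N4, leader payoff 8.
- Y: BR = N5, leader payoff -4.
- Z: BR = N5, leader payoff -9.
Management's induced payoffs are -4, 8, -4, -9, so Management commits to X. Subgame-perfect outcome: (N4, X) with payoffs (6, 8).

6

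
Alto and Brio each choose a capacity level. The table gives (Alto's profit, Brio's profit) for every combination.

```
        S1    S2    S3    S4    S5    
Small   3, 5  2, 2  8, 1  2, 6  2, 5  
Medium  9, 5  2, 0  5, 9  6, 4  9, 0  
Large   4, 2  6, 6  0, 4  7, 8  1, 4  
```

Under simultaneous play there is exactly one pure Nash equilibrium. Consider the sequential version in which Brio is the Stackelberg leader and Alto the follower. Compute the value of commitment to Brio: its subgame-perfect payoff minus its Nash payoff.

Solve by backward induction (Brio leads).
- S1: BR = Medium, leader payoff 5.
- S2: BR = Large, leader payoff 6.
- S3: BR = Small, leader payoff 1.
- S4: BR = Large, leader payoff 8.
- S5: BR = Medium, leader payoff 0.
Among 5, 6, 1, 8, 0, the best is 8 at S4. Subgame-perfect outcome: (Large, S4) with payoffs (7, 8).
Under simultaneous play:
Alto's best replies: S1→Medium; S2→Large; S3→Small; S4→Large; S5→Medium.
Brio's best replies: Small→S4; Medium→S3; Large→S4.
The unique mutual best reply is (Large, S4), giving (7, 8).
Brio's commitment gain: 8 − 8 = 0.

0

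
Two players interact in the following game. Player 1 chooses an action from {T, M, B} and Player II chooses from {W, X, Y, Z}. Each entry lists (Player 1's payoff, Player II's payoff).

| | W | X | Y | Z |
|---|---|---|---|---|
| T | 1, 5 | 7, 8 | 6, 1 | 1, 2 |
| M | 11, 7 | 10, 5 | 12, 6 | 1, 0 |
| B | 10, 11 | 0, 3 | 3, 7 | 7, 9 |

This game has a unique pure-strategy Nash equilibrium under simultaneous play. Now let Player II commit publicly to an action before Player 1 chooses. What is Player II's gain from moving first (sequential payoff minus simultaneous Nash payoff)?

2

Work backward from Player 1's decision.
- W: Player 1 compares 1, 11, 10 and picks M; Player II would get 7.
- X: Player 1 compares 7, 10, 0 and picks M; Player II would get 5.
- Y: Player 1 compares 6, 12, 3 and picks M; Player II would get 6.
- Z: Player 1 compares 1, 1, 7 and picks B; Player II would get 9.
Maximizing over 7, 5, 6, 9, Player II chooses Z. Subgame-perfect outcome: (B, Z) with payoffs (7, 9).
Under simultaneous play:
Player 1's best replies: W→M; X→M; Y→M; Z→B.
Player II's best replies: T→X; M→W; B→W.
The unique mutual best reply is (M, W), giving (11, 7).
Player II's commitment gain: 9 − 7 = 2.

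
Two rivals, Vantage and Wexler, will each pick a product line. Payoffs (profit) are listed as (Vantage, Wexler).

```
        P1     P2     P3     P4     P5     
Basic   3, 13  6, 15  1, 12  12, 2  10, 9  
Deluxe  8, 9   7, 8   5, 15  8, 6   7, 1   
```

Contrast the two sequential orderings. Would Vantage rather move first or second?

first

If Vantage leads: Wexler's best replies are Basic→P2, Deluxe→P3; Vantage's induced payoffs 6, 5; outcome (Basic, P2), payoffs (6, 15).
If Wexler leads: Vantage's best replies are P1→Deluxe, P2→Deluxe, P3→Deluxe, P4→Basic, P5→Basic; Wexler's induced payoffs 9, 8, 15, 2, 9; outcome (Deluxe, P3), payoffs (5, 15).
Vantage gets 6 moving first and 5 moving second, so Vantage prefers to move first.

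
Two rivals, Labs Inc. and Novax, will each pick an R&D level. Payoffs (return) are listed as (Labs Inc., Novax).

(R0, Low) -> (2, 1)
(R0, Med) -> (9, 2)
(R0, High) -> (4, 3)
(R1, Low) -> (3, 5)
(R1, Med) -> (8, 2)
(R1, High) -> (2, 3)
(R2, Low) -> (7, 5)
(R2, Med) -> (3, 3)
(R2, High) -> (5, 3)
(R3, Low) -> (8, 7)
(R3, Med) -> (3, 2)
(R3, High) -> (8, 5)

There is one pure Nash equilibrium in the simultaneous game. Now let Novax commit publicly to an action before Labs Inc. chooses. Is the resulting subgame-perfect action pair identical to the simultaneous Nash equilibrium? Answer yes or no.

Solve by backward induction (Novax leads).
- Low → Labs Inc. plays R3 (best of 2, 3, 7, 8); Novax gets 7.
- Med → Labs Inc. plays R0 (best of 9, 8, 3, 3); Novax gets 2.
- High → Labs Inc. plays R3 (best of 4, 2, 5, 8); Novax gets 5.
Novax's induced payoffs are 7, 2, 5, so Novax commits to Low. Subgame-perfect outcome: (R3, Low) with payoffs (8, 7).
For the simultaneous game, intersect best replies.
Labs Inc.'s best replies: Low→R3; Med→R0; High→R3.
Novax's best replies: R0→High; R1→Low; R2→Low; R3→Low.
The unique mutual best reply is (R3, Low), giving (8, 7).
Sequential outcome (R3, Low) coincides with the Nash profile (R3, Low).

yes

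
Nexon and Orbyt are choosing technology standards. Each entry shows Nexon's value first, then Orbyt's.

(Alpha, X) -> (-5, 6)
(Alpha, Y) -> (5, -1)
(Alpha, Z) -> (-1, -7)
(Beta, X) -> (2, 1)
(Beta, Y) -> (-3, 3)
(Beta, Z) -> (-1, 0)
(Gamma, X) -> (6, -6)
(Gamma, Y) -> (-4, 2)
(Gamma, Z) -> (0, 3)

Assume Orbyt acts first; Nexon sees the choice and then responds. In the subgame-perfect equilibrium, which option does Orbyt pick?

Z

Solve by backward induction (Orbyt leads).
- X → Nexon plays Gamma (best of -5, 2, 6); Orbyt gets -6.
- Y → Nexon plays Alpha (best of 5, -3, -4); Orbyt gets -1.
- Z → Nexon plays Gamma (best of -1, -1, 0); Orbyt gets 3.
Orbyt's induced payoffs are -6, -1, 3, so Orbyt commits to Z. Subgame-perfect outcome: (Gamma, Z) with payoffs (0, 3).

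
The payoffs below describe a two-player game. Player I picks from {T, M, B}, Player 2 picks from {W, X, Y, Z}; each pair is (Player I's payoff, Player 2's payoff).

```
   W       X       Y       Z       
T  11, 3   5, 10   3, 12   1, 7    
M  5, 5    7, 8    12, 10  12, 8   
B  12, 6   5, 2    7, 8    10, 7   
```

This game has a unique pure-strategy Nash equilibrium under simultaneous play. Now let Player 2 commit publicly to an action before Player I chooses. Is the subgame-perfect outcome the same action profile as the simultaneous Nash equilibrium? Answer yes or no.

Solve by backward induction (Player 2 leads).
- W → Player I plays B (best of 11, 5, 12); Player 2 gets 6.
- X → Player I plays M (best of 5, 7, 5); Player 2 gets 8.
- Y → Player I plays M (best of 3, 12, 7); Player 2 gets 10.
- Z → Player I plays M (best of 1, 12, 10); Player 2 gets 8.
Maximizing over 6, 8, 10, 8, Player 2 chooses Y. Subgame-perfect outcome: (M, Y) with payoffs (12, 10).
Now find the simultaneous Nash equilibrium.
Player I's best replies: W→B; X→M; Y→M; Z→M.
Player 2's best replies: T→Y; M→Y; B→Y.
Only (M, Y) has each player best-responding; Nash payoffs (12, 10).
Sequential outcome (M, Y) coincides with the Nash profile (M, Y).

yes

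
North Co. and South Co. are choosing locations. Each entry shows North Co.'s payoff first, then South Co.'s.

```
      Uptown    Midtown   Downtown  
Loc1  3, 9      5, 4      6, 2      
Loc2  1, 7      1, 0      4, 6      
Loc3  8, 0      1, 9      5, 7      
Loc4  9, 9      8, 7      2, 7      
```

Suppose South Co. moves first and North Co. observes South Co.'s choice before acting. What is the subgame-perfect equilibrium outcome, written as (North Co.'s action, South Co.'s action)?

Backward induction with South Co. moving first.
- Uptown → North Co. plays Loc4 (best of 3, 1, 8, 9); South Co. gets 9.
- Midtown → North Co. plays Loc4 (best of 5, 1, 1, 8); South Co. gets 7.
- Downtown → North Co. plays Loc1 (best of 6, 4, 5, 2); South Co. gets 2.
South Co.'s induced payoffs are 9, 7, 2, so South Co. commits to Uptown. Subgame-perfect outcome: (Loc4, Uptown) with payoffs (9, 9).

(Loc4, Uptown)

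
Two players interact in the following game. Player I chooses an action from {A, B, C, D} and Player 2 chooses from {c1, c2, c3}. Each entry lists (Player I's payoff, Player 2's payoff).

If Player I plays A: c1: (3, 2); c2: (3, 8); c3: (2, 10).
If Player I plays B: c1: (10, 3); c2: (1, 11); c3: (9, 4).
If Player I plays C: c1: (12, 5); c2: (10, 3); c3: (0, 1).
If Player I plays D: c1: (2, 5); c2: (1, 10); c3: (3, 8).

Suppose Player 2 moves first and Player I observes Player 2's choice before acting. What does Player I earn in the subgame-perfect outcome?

Solve by backward induction (Player 2 leads).
- c1 → Player I plays C (best of 3, 10, 12, 2); Player 2 gets 5.
- c2 → Player I plays C (best of 3, 1, 10, 1); Player 2 gets 3.
- c3 → Player I plays B (best of 2, 9, 0, 3); Player 2 gets 4.
Among 5, 3, 4, the best is 5 at c1. Subgame-perfect outcome: (C, c1) with payoffs (12, 5).

12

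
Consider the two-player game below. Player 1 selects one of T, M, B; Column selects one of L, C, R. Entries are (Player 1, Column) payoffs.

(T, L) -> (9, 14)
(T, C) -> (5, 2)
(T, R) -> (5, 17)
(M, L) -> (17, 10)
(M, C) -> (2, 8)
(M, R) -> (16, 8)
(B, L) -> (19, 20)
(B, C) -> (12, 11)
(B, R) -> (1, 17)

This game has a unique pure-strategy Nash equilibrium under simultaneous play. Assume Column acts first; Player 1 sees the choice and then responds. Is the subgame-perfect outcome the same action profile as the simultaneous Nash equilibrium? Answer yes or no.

yes

Solve by backward induction (Column leads).
- L: BR = B, leader payoff 20.
- C: BR = B, leader payoff 11.
- R: BR = M, leader payoff 8.
Among 20, 11, 8, the best is 20 at L. Subgame-perfect outcome: (B, L) with payoffs (19, 20).
For the simultaneous game, intersect best replies.
Player 1's best replies: L→B; C→B; R→M.
Column's best replies: T→R; M→L; B→L.
The unique mutual best reply is (B, L), giving (19, 20).
Sequential outcome (B, L) coincides with the Nash profile (B, L).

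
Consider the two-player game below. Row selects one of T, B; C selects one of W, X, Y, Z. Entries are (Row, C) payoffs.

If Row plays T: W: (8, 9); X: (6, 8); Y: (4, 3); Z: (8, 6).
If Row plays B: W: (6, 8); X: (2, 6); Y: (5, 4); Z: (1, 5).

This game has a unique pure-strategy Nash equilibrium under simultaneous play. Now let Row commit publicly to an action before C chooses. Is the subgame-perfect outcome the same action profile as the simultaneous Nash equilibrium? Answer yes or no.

yes

Solve by backward induction (Row leads).
- T → C plays W (best of 9, 8, 3, 6); Row gets 8.
- B → C plays W (best of 8, 6, 4, 5); Row gets 6.
Among 8, 6, the best is 8 at T. Subgame-perfect outcome: (T, W) with payoffs (8, 9).
For the simultaneous game, intersect best replies.
Row's best replies: W→T; X→T; Y→B; Z→T.
C's best replies: T→W; B→W.
The unique mutual best reply is (T, W), giving (8, 9).
Sequential outcome (T, W) coincides with the Nash profile (T, W).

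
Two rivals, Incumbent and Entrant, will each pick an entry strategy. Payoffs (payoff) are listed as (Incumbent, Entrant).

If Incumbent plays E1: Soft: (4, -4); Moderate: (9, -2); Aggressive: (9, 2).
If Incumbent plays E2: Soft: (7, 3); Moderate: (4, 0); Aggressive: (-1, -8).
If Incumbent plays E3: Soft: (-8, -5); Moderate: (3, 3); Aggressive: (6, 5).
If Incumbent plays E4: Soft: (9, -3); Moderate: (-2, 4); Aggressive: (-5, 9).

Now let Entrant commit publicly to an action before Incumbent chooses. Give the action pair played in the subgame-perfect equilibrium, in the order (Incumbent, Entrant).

(E1, Aggressive)

Backward induction with Entrant moving first.
- Soft: Incumbent compares 4, 7, -8, 9 and picks E4; Entrant would get -3.
- Moderate: Incumbent compares 9, 4, 3, -2 and picks E1; Entrant would get -2.
- Aggressive: Incumbent compares 9, -1, 6, -5 and picks E1; Entrant would get 2.
Among -3, -2, 2, the best is 2 at Aggressive. Subgame-perfect outcome: (E1, Aggressive) with payoffs (9, 2).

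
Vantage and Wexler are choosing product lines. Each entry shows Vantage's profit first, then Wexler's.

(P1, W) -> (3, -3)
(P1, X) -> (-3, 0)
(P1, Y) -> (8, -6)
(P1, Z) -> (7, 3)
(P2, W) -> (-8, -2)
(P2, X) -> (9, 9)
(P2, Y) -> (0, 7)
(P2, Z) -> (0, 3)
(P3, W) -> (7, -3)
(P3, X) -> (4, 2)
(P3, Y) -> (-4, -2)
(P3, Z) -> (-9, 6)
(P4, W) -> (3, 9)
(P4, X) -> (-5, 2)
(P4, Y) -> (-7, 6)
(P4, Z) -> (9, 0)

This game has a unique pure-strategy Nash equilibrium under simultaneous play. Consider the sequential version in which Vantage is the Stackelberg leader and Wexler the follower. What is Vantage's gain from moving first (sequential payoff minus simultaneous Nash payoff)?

0

Solve by backward induction (Vantage leads).
- P1: Wexler compares -3, 0, -6, 3 and picks Z; Vantage would get 7.
- P2: Wexler compares -2, 9, 7, 3 and picks X; Vantage would get 9.
- P3: Wexler compares -3, 2, -2, 6 and picks Z; Vantage would get -9.
- P4: Wexler compares 9, 2, 6, 0 and picks W; Vantage would get 3.
Among 7, 9, -9, 3, the best is 9 at P2. Subgame-perfect outcome: (P2, X) with payoffs (9, 9).
For the simultaneous game, intersect best replies.
Vantage's best replies: W→P3; X→P2; Y→P1; Z→P4.
Wexler's best replies: P1→Z; P2→X; P3→Z; P4→W.
Only (P2, X) has each player best-responding; Nash payoffs (9, 9).
Vantage's commitment gain: 9 − 9 = 0.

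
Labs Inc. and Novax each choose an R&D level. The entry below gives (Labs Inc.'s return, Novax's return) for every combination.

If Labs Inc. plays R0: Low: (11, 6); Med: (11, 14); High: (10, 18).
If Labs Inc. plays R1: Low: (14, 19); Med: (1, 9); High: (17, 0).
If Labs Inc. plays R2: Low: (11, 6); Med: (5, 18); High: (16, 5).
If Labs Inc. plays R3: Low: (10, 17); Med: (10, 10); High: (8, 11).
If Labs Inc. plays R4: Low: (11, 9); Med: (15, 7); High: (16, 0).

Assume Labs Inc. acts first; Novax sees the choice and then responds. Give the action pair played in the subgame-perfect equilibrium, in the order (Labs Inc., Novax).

Work backward from Novax's decision.
- R0: BR = High, leader payoff 10.
- R1: BR = Low, leader payoff 14.
- R2: BR = Med, leader payoff 5.
- R3: BR = Low, leader payoff 10.
- R4: BR = Low, leader payoff 11.
Labs Inc.'s induced payoffs are 10, 14, 5, 10, 11, so Labs Inc. commits to R1. Subgame-perfect outcome: (R1, Low) with payoffs (14, 19).

(R1, Low)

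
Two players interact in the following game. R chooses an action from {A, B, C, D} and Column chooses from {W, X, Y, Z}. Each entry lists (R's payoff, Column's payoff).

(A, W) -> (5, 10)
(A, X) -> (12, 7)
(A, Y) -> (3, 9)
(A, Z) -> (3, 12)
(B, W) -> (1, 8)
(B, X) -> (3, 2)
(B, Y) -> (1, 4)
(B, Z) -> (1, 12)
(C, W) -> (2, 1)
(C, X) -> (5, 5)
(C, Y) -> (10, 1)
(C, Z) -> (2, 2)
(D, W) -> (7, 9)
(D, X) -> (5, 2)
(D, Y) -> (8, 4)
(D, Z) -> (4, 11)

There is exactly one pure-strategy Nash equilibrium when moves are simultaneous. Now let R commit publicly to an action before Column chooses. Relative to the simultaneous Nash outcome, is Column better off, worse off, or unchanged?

worse off

Column best-responds to each possible R move:
- A: Column compares 10, 7, 9, 12 and picks Z; R would get 3.
- B: Column compares 8, 2, 4, 12 and picks Z; R would get 1.
- C: Column compares 1, 5, 1, 2 and picks X; R would get 5.
- D: Column compares 9, 2, 4, 11 and picks Z; R would get 4.
R's induced payoffs are 3, 1, 5, 4, so R commits to C. Subgame-perfect outcome: (C, X) with payoffs (5, 5).
For the simultaneous game, intersect best replies.
R's best replies: W→D; X→A; Y→C; Z→D.
Column's best replies: A→Z; B→Z; C→X; D→Z.
Only (D, Z) has each player best-responding; Nash payoffs (4, 11).
Column earns 5 sequentially versus 11 at the Nash outcome: worse off.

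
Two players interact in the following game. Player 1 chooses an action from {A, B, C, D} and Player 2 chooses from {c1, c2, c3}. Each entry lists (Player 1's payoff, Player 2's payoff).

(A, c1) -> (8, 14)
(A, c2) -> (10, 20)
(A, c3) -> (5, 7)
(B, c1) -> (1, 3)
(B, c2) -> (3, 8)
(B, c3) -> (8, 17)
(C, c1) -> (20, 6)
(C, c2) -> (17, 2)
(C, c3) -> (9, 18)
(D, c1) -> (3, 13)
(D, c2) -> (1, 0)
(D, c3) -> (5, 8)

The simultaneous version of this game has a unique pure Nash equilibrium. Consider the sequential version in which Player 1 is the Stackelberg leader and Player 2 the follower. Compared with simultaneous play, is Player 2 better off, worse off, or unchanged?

Backward induction with Player 1 moving first.
- A: BR = c2, leader payoff 10.
- B: BR = c3, leader payoff 8.
- C: BR = c3, leader payoff 9.
- D: BR = c1, leader payoff 3.
Player 1's induced payoffs are 10, 8, 9, 3, so Player 1 commits to A. Subgame-perfect outcome: (A, c2) with payoffs (10, 20).
For the simultaneous game, intersect best replies.
Player 1's best replies: c1→C; c2→C; c3→C.
Player 2's best replies: A→c2; B→c3; C→c3; D→c1.
Only (C, c3) has each player best-responding; Nash payoffs (9, 18).
Player 2 earns 20 sequentially versus 18 at the Nash outcome: better off.

better off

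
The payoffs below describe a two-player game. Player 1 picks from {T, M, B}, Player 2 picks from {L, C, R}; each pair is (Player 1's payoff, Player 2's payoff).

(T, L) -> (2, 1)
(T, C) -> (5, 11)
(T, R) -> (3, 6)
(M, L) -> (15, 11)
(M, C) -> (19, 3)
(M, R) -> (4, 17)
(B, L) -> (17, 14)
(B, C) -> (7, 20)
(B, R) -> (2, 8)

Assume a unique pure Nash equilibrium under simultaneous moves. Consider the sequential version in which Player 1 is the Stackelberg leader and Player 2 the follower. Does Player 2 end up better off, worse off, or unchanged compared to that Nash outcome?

Player 2 best-responds to each possible Player 1 move:
- T: BR = C, leader payoff 5.
- M: BR = R, leader payoff 4.
- B: BR = C, leader payoff 7.
Maximizing over 5, 4, 7, Player 1 chooses B. Subgame-perfect outcome: (B, C) with payoffs (7, 20).
Under simultaneous play:
Player 1's best replies: L→B; C→M; R→M.
Player 2's best replies: T→C; M→R; B→C.
Only (M, R) has each player best-responding; Nash payoffs (4, 17).
Player 2 earns 20 sequentially versus 17 at the Nash outcome: better off.

better off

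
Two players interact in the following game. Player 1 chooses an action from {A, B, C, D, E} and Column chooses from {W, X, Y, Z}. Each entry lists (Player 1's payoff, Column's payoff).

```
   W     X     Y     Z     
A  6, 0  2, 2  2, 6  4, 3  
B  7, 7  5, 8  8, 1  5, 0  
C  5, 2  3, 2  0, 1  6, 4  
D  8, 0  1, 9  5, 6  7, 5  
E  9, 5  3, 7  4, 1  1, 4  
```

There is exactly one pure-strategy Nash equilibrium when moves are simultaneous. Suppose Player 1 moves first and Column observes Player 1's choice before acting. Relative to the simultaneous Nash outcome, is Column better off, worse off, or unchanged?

Solve by backward induction (Player 1 leads).
- A: Column compares 0, 2, 6, 3 and picks Y; Player 1 would get 2.
- B: Column compares 7, 8, 1, 0 and picks X; Player 1 would get 5.
- C: Column compares 2, 2, 1, 4 and picks Z; Player 1 would get 6.
- D: Column compares 0, 9, 6, 5 and picks X; Player 1 would get 1.
- E: Column compares 5, 7, 1, 4 and picks X; Player 1 would get 3.
Maximizing over 2, 5, 6, 1, 3, Player 1 chooses C. Subgame-perfect outcome: (C, Z) with payoffs (6, 4).
Under simultaneous play:
Player 1's best replies: W→E; X→B; Y→B; Z→D.
Column's best replies: A→Y; B→X; C→Z; D→X; E→X.
Only (B, X) has each player best-responding; Nash payoffs (5, 8).
Column earns 4 sequentially versus 8 at the Nash outcome: worse off.

worse off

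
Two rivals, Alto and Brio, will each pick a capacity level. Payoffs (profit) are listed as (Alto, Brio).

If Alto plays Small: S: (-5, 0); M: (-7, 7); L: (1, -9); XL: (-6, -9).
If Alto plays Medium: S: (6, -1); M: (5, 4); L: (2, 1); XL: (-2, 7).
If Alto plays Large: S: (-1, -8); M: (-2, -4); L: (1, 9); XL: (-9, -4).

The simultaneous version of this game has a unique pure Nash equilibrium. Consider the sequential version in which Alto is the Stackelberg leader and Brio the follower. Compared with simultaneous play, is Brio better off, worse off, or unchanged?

better off

Brio best-responds to each possible Alto move:
- Small: BR = M, leader payoff -7.
- Medium: BR = XL, leader payoff -2.
- Large: BR = L, leader payoff 1.
Alto's induced payoffs are -7, -2, 1, so Alto commits to Large. Subgame-perfect outcome: (Large, L) with payoffs (1, 9).
For the simultaneous game, intersect best replies.
Alto's best replies: S→Medium; M→Medium; L→Medium; XL→Medium.
Brio's best replies: Small→M; Medium→XL; Large→L.
The unique mutual best reply is (Medium, XL), giving (-2, 7).
Brio earns 9 sequentially versus 7 at the Nash outcome: better off.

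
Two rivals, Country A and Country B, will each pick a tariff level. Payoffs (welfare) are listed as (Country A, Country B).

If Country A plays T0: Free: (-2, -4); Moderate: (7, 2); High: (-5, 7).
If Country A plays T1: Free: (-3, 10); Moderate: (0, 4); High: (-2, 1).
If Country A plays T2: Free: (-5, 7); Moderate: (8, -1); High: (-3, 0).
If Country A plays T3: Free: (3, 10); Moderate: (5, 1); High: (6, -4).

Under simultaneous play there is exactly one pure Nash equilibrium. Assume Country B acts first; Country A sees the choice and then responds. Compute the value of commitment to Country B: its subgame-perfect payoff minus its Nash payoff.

Solve by backward induction (Country B leads).
- Free: BR = T3, leader payoff 10.
- Moderate: BR = T2, leader payoff -1.
- High: BR = T3, leader payoff -4.
Among 10, -1, -4, the best is 10 at Free. Subgame-perfect outcome: (T3, Free) with payoffs (3, 10).
For the simultaneous game, intersect best replies.
Country A's best replies: Free→T3; Moderate→T2; High→T3.
Country B's best replies: T0→High; T1→Free; T2→Free; T3→Free.
Only (T3, Free) has each player best-responding; Nash payoffs (3, 10).
Country B's commitment gain: 10 − 10 = 0.

0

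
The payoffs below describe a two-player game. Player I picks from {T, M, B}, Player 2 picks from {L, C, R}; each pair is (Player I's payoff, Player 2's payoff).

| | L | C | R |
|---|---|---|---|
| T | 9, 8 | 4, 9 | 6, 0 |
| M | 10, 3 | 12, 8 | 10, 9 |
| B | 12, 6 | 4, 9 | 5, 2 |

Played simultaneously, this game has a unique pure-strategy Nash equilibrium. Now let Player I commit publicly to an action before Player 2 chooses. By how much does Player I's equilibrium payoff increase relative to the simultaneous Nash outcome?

Player 2 best-responds to each possible Player I move:
- T → Player 2 plays C (best of 8, 9, 0); Player I gets 4.
- M → Player 2 plays R (best of 3, 8, 9); Player I gets 10.
- B → Player 2 plays C (best of 6, 9, 2); Player I gets 4.
Player I's induced payoffs are 4, 10, 4, so Player I commits to M. Subgame-perfect outcome: (M, R) with payoffs (10, 9).
Now find the simultaneous Nash equilibrium.
Player I's best replies: L→B; C→M; R→M.
Player 2's best replies: T→C; M→R; B→C.
The unique mutual best reply is (M, R), giving (10, 9).
Player I's commitment gain: 10 − 10 = 0.

0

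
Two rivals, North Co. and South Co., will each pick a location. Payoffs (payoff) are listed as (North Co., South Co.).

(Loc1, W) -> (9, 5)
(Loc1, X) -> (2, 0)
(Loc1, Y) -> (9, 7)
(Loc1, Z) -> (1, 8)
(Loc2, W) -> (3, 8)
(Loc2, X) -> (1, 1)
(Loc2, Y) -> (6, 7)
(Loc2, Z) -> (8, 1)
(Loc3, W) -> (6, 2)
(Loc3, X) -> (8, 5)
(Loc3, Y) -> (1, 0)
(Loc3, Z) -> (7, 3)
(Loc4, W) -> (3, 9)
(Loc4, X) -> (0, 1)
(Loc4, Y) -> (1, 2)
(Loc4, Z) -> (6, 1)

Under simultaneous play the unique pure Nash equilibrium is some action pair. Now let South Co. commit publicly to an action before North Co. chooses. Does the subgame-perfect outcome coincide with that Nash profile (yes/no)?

Backward induction with South Co. moving first.
- W: North Co. compares 9, 3, 6, 3 and picks Loc1; South Co. would get 5.
- X: North Co. compares 2, 1, 8, 0 and picks Loc3; South Co. would get 5.
- Y: North Co. compares 9, 6, 1, 1 and picks Loc1; South Co. would get 7.
- Z: North Co. compares 1, 8, 7, 6 and picks Loc2; South Co. would get 1.
South Co.'s induced payoffs are 5, 5, 7, 1, so South Co. commits to Y. Subgame-perfect outcome: (Loc1, Y) with payoffs (9, 7).
Now find the simultaneous Nash equilibrium.
North Co.'s best replies: W→Loc1; X→Loc3; Y→Loc1; Z→Loc2.
South Co.'s best replies: Loc1→Z; Loc2→W; Loc3→X; Loc4→W.
The unique mutual best reply is (Loc3, X), giving (8, 5).
Sequential outcome (Loc1, Y) differs from the Nash profile (Loc3, X).

no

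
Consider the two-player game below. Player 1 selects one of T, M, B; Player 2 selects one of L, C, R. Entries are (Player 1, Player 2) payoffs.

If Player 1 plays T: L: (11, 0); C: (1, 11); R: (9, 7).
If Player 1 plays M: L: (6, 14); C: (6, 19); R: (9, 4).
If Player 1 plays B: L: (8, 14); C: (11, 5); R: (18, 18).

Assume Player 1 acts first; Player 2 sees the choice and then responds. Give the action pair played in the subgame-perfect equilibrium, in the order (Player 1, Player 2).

Backward induction with Player 1 moving first.
- T: Player 2 compares 0, 11, 7 and picks C; Player 1 would get 1.
- M: Player 2 compares 14, 19, 4 and picks C; Player 1 would get 6.
- B: Player 2 compares 14, 5, 18 and picks R; Player 1 would get 18.
Player 1's induced payoffs are 1, 6, 18, so Player 1 commits to B. Subgame-perfect outcome: (B, R) with payoffs (18, 18).

(B, R)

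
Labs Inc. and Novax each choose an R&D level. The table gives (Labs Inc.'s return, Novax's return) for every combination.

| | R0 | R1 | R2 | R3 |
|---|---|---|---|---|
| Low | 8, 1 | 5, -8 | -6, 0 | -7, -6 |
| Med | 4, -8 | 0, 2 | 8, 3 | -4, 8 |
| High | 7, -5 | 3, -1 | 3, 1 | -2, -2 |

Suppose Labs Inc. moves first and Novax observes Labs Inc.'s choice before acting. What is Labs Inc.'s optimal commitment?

Low

Backward induction with Labs Inc. moving first.
- Low → Novax plays R0 (best of 1, -8, 0, -6); Labs Inc. gets 8.
- Med → Novax plays R3 (best of -8, 2, 3, 8); Labs Inc. gets -4.
- High → Novax plays R2 (best of -5, -1, 1, -2); Labs Inc. gets 3.
Labs Inc.'s induced payoffs are 8, -4, 3, so Labs Inc. commits to Low. Subgame-perfect outcome: (Low, R0) with payoffs (8, 1).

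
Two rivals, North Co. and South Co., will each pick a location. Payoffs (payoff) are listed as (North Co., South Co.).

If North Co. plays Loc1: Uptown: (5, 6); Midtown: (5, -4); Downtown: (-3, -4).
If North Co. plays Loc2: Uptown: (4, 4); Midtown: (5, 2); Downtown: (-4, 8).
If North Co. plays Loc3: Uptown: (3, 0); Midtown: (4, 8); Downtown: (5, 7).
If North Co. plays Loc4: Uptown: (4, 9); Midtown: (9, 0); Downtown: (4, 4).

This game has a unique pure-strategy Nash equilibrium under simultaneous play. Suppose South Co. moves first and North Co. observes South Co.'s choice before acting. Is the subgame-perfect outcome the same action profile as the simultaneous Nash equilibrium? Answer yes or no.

no

North Co. best-responds to each possible South Co. move:
- Uptown: North Co. compares 5, 4, 3, 4 and picks Loc1; South Co. would get 6.
- Midtown: North Co. compares 5, 5, 4, 9 and picks Loc4; South Co. would get 0.
- Downtown: North Co. compares -3, -4, 5, 4 and picks Loc3; South Co. would get 7.
South Co.'s induced payoffs are 6, 0, 7, so South Co. commits to Downtown. Subgame-perfect outcome: (Loc3, Downtown) with payoffs (5, 7).
Now find the simultaneous Nash equilibrium.
North Co.'s best replies: Uptown→Loc1; Midtown→Loc4; Downtown→Loc3.
South Co.'s best replies: Loc1→Uptown; Loc2→Downtown; Loc3→Midtown; Loc4→Uptown.
The unique mutual best reply is (Loc1, Uptown), giving (5, 6).
Sequential outcome (Loc3, Downtown) differs from the Nash profile (Loc1, Uptown).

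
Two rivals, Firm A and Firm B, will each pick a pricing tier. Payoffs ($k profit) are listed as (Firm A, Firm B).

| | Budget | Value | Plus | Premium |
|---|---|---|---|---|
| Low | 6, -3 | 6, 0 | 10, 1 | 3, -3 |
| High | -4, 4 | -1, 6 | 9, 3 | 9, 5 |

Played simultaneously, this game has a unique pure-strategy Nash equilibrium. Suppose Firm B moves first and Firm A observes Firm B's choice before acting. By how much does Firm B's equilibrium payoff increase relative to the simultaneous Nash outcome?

Solve by backward induction (Firm B leads).
- Budget: BR = Low, leader payoff -3.
- Value: BR = Low, leader payoff 0.
- Plus: BR = Low, leader payoff 1.
- Premium: BR = High, leader payoff 5.
Firm B's induced payoffs are -3, 0, 1, 5, so Firm B commits to Premium. Subgame-perfect outcome: (High, Premium) with payoffs (9, 5).
Under simultaneous play:
Firm A's best replies: Budget→Low; Value→Low; Plus→Low; Premium→High.
Firm B's best replies: Low→Plus; High→Value.
The unique mutual best reply is (Low, Plus), giving (10, 1).
Firm B's commitment gain: 5 − 1 = 4.

4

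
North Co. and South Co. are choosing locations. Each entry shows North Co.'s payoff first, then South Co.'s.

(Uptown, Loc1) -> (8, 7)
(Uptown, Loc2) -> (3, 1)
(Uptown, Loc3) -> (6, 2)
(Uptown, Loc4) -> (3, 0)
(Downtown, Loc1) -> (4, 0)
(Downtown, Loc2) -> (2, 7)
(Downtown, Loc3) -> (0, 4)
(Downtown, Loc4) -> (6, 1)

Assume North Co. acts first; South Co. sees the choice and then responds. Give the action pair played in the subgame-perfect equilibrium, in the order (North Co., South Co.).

(Uptown, Loc1)

Backward induction with North Co. moving first.
- Uptown → South Co. plays Loc1 (best of 7, 1, 2, 0); North Co. gets 8.
- Downtown → South Co. plays Loc2 (best of 0, 7, 4, 1); North Co. gets 2.
North Co.'s induced payoffs are 8, 2, so North Co. commits to Uptown. Subgame-perfect outcome: (Uptown, Loc1) with payoffs (8, 7).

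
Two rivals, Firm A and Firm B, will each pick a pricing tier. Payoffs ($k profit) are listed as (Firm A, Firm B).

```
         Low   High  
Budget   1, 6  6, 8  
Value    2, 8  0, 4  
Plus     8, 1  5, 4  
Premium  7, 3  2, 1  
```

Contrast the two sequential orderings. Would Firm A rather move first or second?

If Firm A leads: Firm B's best replies are Budget→High, Value→Low, Plus→High, Premium→Low; Firm A's induced payoffs 6, 2, 5, 7; outcome (Premium, Low), payoffs (7, 3).
If Firm B leads: Firm A's best replies are Low→Plus, High→Budget; Firm B's induced payoffs 1, 8; outcome (Budget, High), payoffs (6, 8).
Firm A gets 7 moving first and 6 moving second, so Firm A prefers to move first.

first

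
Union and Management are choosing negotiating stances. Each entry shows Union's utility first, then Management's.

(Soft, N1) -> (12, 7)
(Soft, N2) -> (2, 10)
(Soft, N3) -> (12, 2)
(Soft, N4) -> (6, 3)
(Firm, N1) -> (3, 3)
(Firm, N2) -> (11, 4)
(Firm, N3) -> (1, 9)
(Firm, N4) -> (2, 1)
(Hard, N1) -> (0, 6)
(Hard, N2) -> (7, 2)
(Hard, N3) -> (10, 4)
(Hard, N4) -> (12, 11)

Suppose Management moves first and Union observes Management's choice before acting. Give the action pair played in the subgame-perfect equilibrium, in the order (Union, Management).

(Hard, N4)

Solve by backward induction (Management leads).
- N1: Union compares 12, 3, 0 and picks Soft; Management would get 7.
- N2: Union compares 2, 11, 7 and picks Firm; Management would get 4.
- N3: Union compares 12, 1, 10 and picks Soft; Management would get 2.
- N4: Union compares 6, 2, 12 and picks Hard; Management would get 11.
Maximizing over 7, 4, 2, 11, Management chooses N4. Subgame-perfect outcome: (Hard, N4) with payoffs (12, 11).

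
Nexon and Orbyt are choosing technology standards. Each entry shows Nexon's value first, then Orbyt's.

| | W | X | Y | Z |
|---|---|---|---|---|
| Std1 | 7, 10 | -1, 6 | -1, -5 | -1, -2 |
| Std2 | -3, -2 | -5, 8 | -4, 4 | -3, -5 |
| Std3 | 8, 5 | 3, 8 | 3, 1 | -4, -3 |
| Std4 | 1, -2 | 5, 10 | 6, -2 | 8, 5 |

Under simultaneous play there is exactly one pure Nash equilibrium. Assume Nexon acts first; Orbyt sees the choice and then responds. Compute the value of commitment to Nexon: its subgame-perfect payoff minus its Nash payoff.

Backward induction with Nexon moving first.
- Std1: Orbyt compares 10, 6, -5, -2 and picks W; Nexon would get 7.
- Std2: Orbyt compares -2, 8, 4, -5 and picks X; Nexon would get -5.
- Std3: Orbyt compares 5, 8, 1, -3 and picks X; Nexon would get 3.
- Std4: Orbyt compares -2, 10, -2, 5 and picks X; Nexon would get 5.
Nexon's induced payoffs are 7, -5, 3, 5, so Nexon commits to Std1. Subgame-perfect outcome: (Std1, W) with payoffs (7, 10).
Under simultaneous play:
Nexon's best replies: W→Std3; X→Std4; Y→Std4; Z→Std4.
Orbyt's best replies: Std1→W; Std2→X; Std3→X; Std4→X.
The unique mutual best reply is (Std4, X), giving (5, 10).
Nexon's commitment gain: 7 − 5 = 2.

2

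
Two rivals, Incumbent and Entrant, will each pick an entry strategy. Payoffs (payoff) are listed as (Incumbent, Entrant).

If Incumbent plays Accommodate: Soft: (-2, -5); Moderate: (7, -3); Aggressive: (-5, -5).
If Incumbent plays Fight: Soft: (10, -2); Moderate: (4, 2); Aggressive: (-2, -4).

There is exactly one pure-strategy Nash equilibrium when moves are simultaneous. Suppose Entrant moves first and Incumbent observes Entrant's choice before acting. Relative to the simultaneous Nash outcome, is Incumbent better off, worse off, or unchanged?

better off

Work backward from Incumbent's decision.
- Soft → Incumbent plays Fight (best of -2, 10); Entrant gets -2.
- Moderate → Incumbent plays Accommodate (best of 7, 4); Entrant gets -3.
- Aggressive → Incumbent plays Fight (best of -5, -2); Entrant gets -4.
Entrant's induced payoffs are -2, -3, -4, so Entrant commits to Soft. Subgame-perfect outcome: (Fight, Soft) with payoffs (10, -2).
For the simultaneous game, intersect best replies.
Incumbent's best replies: Soft→Fight; Moderate→Accommodate; Aggressive→Fight.
Entrant's best replies: Accommodate→Moderate; Fight→Moderate.
The unique mutual best reply is (Accommodate, Moderate), giving (7, -3).
Incumbent earns 10 sequentially versus 7 at the Nash outcome: better off.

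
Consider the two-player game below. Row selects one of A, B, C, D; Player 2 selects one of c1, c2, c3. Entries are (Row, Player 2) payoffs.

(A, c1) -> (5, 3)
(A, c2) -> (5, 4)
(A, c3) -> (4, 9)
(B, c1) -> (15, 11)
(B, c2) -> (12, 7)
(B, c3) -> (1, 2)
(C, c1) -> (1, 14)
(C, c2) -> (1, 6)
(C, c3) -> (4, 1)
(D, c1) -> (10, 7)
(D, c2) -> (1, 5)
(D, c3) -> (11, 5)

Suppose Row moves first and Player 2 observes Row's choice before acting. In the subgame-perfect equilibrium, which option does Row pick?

Work backward from Player 2's decision.
- A: Player 2 compares 3, 4, 9 and picks c3; Row would get 4.
- B: Player 2 compares 11, 7, 2 and picks c1; Row would get 15.
- C: Player 2 compares 14, 6, 1 and picks c1; Row would get 1.
- D: Player 2 compares 7, 5, 5 and picks c1; Row would get 10.
Maximizing over 4, 15, 1, 10, Row chooses B. Subgame-perfect outcome: (B, c1) with payoffs (15, 11).

B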